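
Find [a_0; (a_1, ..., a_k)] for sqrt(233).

Write x_i = (sqrt(233) + m_i)/d_i with (m_0, d_0) = (0, 1). a_0 = floor(sqrt(233)) = 15, since 15^2 = 225 <= 233 < 256 = 16^2.
Iterate m_{i+1} = d_i*a_i - m_i, d_{i+1} = (233 - m_{i+1}^2)/d_i, a_{i+1} = floor((a_0 + m_{i+1})/d_{i+1}):
  m_1 = 1*15 - 0 = 15, d_1 = (233 - 15^2)/1 = 8/1 = 8, a_1 = floor((15 + 15)/8) = 3.
  m_2 = 8*3 - 15 = 9, d_2 = (233 - 9^2)/8 = 152/8 = 19, a_2 = floor((15 + 9)/19) = 1.
  m_3 = 19*1 - 9 = 10, d_3 = (233 - 10^2)/19 = 133/19 = 7, a_3 = floor((15 + 10)/7) = 3.
  m_4 = 7*3 - 10 = 11, d_4 = (233 - 11^2)/7 = 112/7 = 16, a_4 = floor((15 + 11)/16) = 1.
  m_5 = 16*1 - 11 = 5, d_5 = (233 - 5^2)/16 = 208/16 = 13, a_5 = floor((15 + 5)/13) = 1.
  m_6 = 13*1 - 5 = 8, d_6 = (233 - 8^2)/13 = 169/13 = 13, a_6 = floor((15 + 8)/13) = 1.
  m_7 = 13*1 - 8 = 5, d_7 = (233 - 5^2)/13 = 208/13 = 16, a_7 = floor((15 + 5)/16) = 1.
  m_8 = 16*1 - 5 = 11, d_8 = (233 - 11^2)/16 = 112/16 = 7, a_8 = floor((15 + 11)/7) = 3.
  m_9 = 7*3 - 11 = 10, d_9 = (233 - 10^2)/7 = 133/7 = 19, a_9 = floor((15 + 10)/19) = 1.
  m_10 = 19*1 - 10 = 9, d_10 = (233 - 9^2)/19 = 152/19 = 8, a_10 = floor((15 + 9)/8) = 3.
  m_11 = 8*3 - 9 = 15, d_11 = (233 - 15^2)/8 = 8/8 = 1, a_11 = floor((15 + 15)/1) = 30.
  m_12 = 1*30 - 15 = 15, d_12 = (233 - 15^2)/1 = 8/1 = 8: (m_12, d_12) = (m_1, d_1) = (15, 8), so from here the quotients repeat a_1, ..., a_11; the period length is 11.
Hence the expansion of sqrt(233) is a_0 = 15 followed by the repeating block 3, 1, 3, 1, 1, 1, 1, 3, 1, 3, 30 (period 11).

[15; (3, 1, 3, 1, 1, 1, 1, 3, 1, 3, 30)]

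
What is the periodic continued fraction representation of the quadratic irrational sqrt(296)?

[17; (4, 1, 7, 1, 4, 34)]

Write x_i = (sqrt(296) + m_i)/d_i with (m_0, d_0) = (0, 1). a_0 = floor(sqrt(296)) = 17, since 17^2 = 289 <= 296 < 324 = 18^2.
Iterate m_{i+1} = d_i*a_i - m_i, d_{i+1} = (296 - m_{i+1}^2)/d_i, a_{i+1} = floor((a_0 + m_{i+1})/d_{i+1}):
  m_1 = 1*17 - 0 = 17, d_1 = (296 - 17^2)/1 = 7/1 = 7, a_1 = floor((17 + 17)/7) = 4.
  m_2 = 7*4 - 17 = 11, d_2 = (296 - 11^2)/7 = 175/7 = 25, a_2 = floor((17 + 11)/25) = 1.
  m_3 = 25*1 - 11 = 14, d_3 = (296 - 14^2)/25 = 100/25 = 4, a_3 = floor((17 + 14)/4) = 7.
  m_4 = 4*7 - 14 = 14, d_4 = (296 - 14^2)/4 = 100/4 = 25, a_4 = floor((17 + 14)/25) = 1.
  m_5 = 25*1 - 14 = 11, d_5 = (296 - 11^2)/25 = 175/25 = 7, a_5 = floor((17 + 11)/7) = 4.
  m_6 = 7*4 - 11 = 17, d_6 = (296 - 17^2)/7 = 7/7 = 1, a_6 = floor((17 + 17)/1) = 34.
  m_7 = 1*34 - 17 = 17, d_7 = (296 - 17^2)/1 = 7/1 = 7: (m_7, d_7) = (m_1, d_1) = (17, 7), so from here the quotients repeat a_1, ..., a_6; the period length is 6.
Hence the expansion of sqrt(296) is a_0 = 17 followed by the repeating block 4, 1, 7, 1, 4, 34 (period 6).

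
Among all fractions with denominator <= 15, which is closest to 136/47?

26/9

Expand x = 136/47 as a continued fraction with the Euclidean algorithm:
  136 = 2*47 + 42, so a_0 = 2.
  47 = 1*42 + 5, so a_1 = 1.
  42 = 8*5 + 2, so a_2 = 8.
  5 = 2*2 + 1, so a_3 = 2.
  2 = 2*1 + 0, so a_4 = 2.
so x = [2; 1, 8, 2, 2].
Convergents (p_i = a_i*p_{i-1} + p_{i-2}, q_i = a_i*q_{i-1} + q_{i-2} with p_{-2}=0, p_{-1}=1, q_{-2}=1, q_{-1}=0), until the denominator exceeds 15:
  i=0: a_0=2, p_0 = 2*1 + 0 = 2, q_0 = 2*0 + 1 = 1.
  i=1: a_1=1, p_1 = 1*2 + 1 = 3, q_1 = 1*1 + 0 = 1.
  i=2: a_2=8, p_2 = 8*3 + 2 = 26, q_2 = 8*1 + 1 = 9.
  i=3: a_3=2, p_3 = 2*26 + 3 = 55, q_3 = 2*9 + 1 = 19.
q_3 = 19 > 15, so the last convergent with denominator <= 15 is p_2/q_2 = 26/9.
The closest fraction with denominator <= 15 is either p_2/q_2 or the intermediate fraction (k*p_2 + p_1)/(k*q_2 + q_1) with the largest k >= 1 whose denominator stays <= 15; these approach x as k grows, and every other convergent or intermediate fraction in range is farther away.
Largest k: floor((15 - q_1)/q_2) = floor((15 - 1)/9) = 1.
That gives (1*26 + 3)/(1*9 + 1) = 29/10.
Compare the errors: |x - 26/9| = |136*9 - 26*47|/(47*9) = 2/423, and |x - 29/10| = |136*10 - 29*47|/(47*10) = 3/470.
Cross-multiplying, 2*470 = 940 < 1269 = 3*423, so 2/423 is smaller: the convergent 26/9 is closer to x than 29/10.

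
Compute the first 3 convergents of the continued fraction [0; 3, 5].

Using the convergent recurrence p_i = a_i*p_{i-1} + p_{i-2}, q_i = a_i*q_{i-1} + q_{i-2} with p_{-2}=0, p_{-1}=1, q_{-2}=1, q_{-1}=0:
  i=0: a_0=0, p_0 = 0*1 + 0 = 0, q_0 = 0*0 + 1 = 1.
  i=1: a_1=3, p_1 = 3*0 + 1 = 1, q_1 = 3*1 + 0 = 3.
  i=2: a_2=5, p_2 = 5*1 + 0 = 5, q_2 = 5*3 + 1 = 16.

0/1, 1/3, 5/16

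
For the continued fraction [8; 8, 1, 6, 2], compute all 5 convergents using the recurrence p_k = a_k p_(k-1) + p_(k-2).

Using the convergent recurrence p_i = a_i*p_{i-1} + p_{i-2}, q_i = a_i*q_{i-1} + q_{i-2} with p_{-2}=0, p_{-1}=1, q_{-2}=1, q_{-1}=0:
  i=0: a_0=8, p_0 = 8*1 + 0 = 8, q_0 = 8*0 + 1 = 1.
  i=1: a_1=8, p_1 = 8*8 + 1 = 65, q_1 = 8*1 + 0 = 8.
  i=2: a_2=1, p_2 = 1*65 + 8 = 73, q_2 = 1*8 + 1 = 9.
  i=3: a_3=6, p_3 = 6*73 + 65 = 503, q_3 = 6*9 + 8 = 62.
  i=4: a_4=2, p_4 = 2*503 + 73 = 1079, q_4 = 2*62 + 9 = 133.

8/1, 65/8, 73/9, 503/62, 1079/133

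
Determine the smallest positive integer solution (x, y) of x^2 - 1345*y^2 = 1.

(x, y) = (4841, 132)

First expand sqrt(1345) as a continued fraction. With x_i = (sqrt(1345) + m_i)/d_i and (m_0, d_0) = (0, 1): a_0 = floor(sqrt(1345)) = 36, since 36^2 = 1296 <= 1345 < 1369 = 37^2.
Iterate m_{i+1} = d_i*a_i - m_i, d_{i+1} = (1345 - m_{i+1}^2)/d_i, a_{i+1} = floor((a_0 + m_{i+1})/d_{i+1}):
  m_1 = 1*36 - 0 = 36, d_1 = (1345 - 36^2)/1 = 49/1 = 49, a_1 = floor((36 + 36)/49) = 1.
  m_2 = 49*1 - 36 = 13, d_2 = (1345 - 13^2)/49 = 1176/49 = 24, a_2 = floor((36 + 13)/24) = 2.
  m_3 = 24*2 - 13 = 35, d_3 = (1345 - 35^2)/24 = 120/24 = 5, a_3 = floor((36 + 35)/5) = 14.
  m_4 = 5*14 - 35 = 35, d_4 = (1345 - 35^2)/5 = 120/5 = 24, a_4 = floor((36 + 35)/24) = 2.
  m_5 = 24*2 - 35 = 13, d_5 = (1345 - 13^2)/24 = 1176/24 = 49, a_5 = floor((36 + 13)/49) = 1.
  m_6 = 49*1 - 13 = 36, d_6 = (1345 - 36^2)/49 = 49/49 = 1, a_6 = floor((36 + 36)/1) = 72.
  m_7 = 1*72 - 36 = 36, d_7 = (1345 - 36^2)/1 = 49/1 = 49: (m_7, d_7) = (m_1, d_1) = (36, 49), so from here the quotients repeat a_1, ..., a_6; the period length is 6.
So sqrt(1345) = [36; (1, 2, 14, 2, 1, 72)] with period length k = 6.
k is even, so the fundamental solution of x^2 - 1345y^2 = 1 is (p_{k-1}, q_{k-1}) = (p_5, q_5); compute convergents through index 5.
Convergents (p_i = a_i*p_{i-1} + p_{i-2}, q_i = a_i*q_{i-1} + q_{i-2} with p_{-2}=0, p_{-1}=1, q_{-2}=1, q_{-1}=0):
  i=0: a_0=36, p_0 = 36*1 + 0 = 36, q_0 = 36*0 + 1 = 1.
  i=1: a_1=1, p_1 = 1*36 + 1 = 37, q_1 = 1*1 + 0 = 1.
  i=2: a_2=2, p_2 = 2*37 + 36 = 110, q_2 = 2*1 + 1 = 3.
  i=3: a_3=14, p_3 = 14*110 + 37 = 1577, q_3 = 14*3 + 1 = 43.
  i=4: a_4=2, p_4 = 2*1577 + 110 = 3264, q_4 = 2*43 + 3 = 89.
  i=5: a_5=1, p_5 = 1*3264 + 1577 = 4841, q_5 = 1*89 + 43 = 132.
Check: 4841^2 - 1345*132^2 = 23435281 - 23435280 = 1, so (x, y) = (4841, 132) solves the equation, and by the theorem it is the least positive solution.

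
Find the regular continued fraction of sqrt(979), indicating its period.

[31; (3, 2, 5, 1, 4, 1, 5, 2, 3, 62)]

Write x_i = (sqrt(979) + m_i)/d_i with (m_0, d_0) = (0, 1). a_0 = floor(sqrt(979)) = 31, since 31^2 = 961 <= 979 < 1024 = 32^2.
Iterate m_{i+1} = d_i*a_i - m_i, d_{i+1} = (979 - m_{i+1}^2)/d_i, a_{i+1} = floor((a_0 + m_{i+1})/d_{i+1}):
  m_1 = 1*31 - 0 = 31, d_1 = (979 - 31^2)/1 = 18/1 = 18, a_1 = floor((31 + 31)/18) = 3.
  m_2 = 18*3 - 31 = 23, d_2 = (979 - 23^2)/18 = 450/18 = 25, a_2 = floor((31 + 23)/25) = 2.
  m_3 = 25*2 - 23 = 27, d_3 = (979 - 27^2)/25 = 250/25 = 10, a_3 = floor((31 + 27)/10) = 5.
  m_4 = 10*5 - 27 = 23, d_4 = (979 - 23^2)/10 = 450/10 = 45, a_4 = floor((31 + 23)/45) = 1.
  m_5 = 45*1 - 23 = 22, d_5 = (979 - 22^2)/45 = 495/45 = 11, a_5 = floor((31 + 22)/11) = 4.
  m_6 = 11*4 - 22 = 22, d_6 = (979 - 22^2)/11 = 495/11 = 45, a_6 = floor((31 + 22)/45) = 1.
  m_7 = 45*1 - 22 = 23, d_7 = (979 - 23^2)/45 = 450/45 = 10, a_7 = floor((31 + 23)/10) = 5.
  m_8 = 10*5 - 23 = 27, d_8 = (979 - 27^2)/10 = 250/10 = 25, a_8 = floor((31 + 27)/25) = 2.
  m_9 = 25*2 - 27 = 23, d_9 = (979 - 23^2)/25 = 450/25 = 18, a_9 = floor((31 + 23)/18) = 3.
  m_10 = 18*3 - 23 = 31, d_10 = (979 - 31^2)/18 = 18/18 = 1, a_10 = floor((31 + 31)/1) = 62.
  m_11 = 1*62 - 31 = 31, d_11 = (979 - 31^2)/1 = 18/1 = 18: (m_11, d_11) = (m_1, d_1) = (31, 18), so from here the quotients repeat a_1, ..., a_10; the period length is 10.
Hence the expansion of sqrt(979) is a_0 = 31 followed by the repeating block 3, 2, 5, 1, 4, 1, 5, 2, 3, 62 (period 10).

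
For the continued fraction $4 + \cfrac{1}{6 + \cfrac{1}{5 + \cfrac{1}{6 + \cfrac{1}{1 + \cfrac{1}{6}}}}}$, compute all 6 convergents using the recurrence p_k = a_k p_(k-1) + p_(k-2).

4/1, 25/6, 129/31, 799/192, 928/223, 6367/1530

Using the convergent recurrence p_i = a_i*p_{i-1} + p_{i-2}, q_i = a_i*q_{i-1} + q_{i-2} with p_{-2}=0, p_{-1}=1, q_{-2}=1, q_{-1}=0:
  i=0: a_0=4, p_0 = 4*1 + 0 = 4, q_0 = 4*0 + 1 = 1.
  i=1: a_1=6, p_1 = 6*4 + 1 = 25, q_1 = 6*1 + 0 = 6.
  i=2: a_2=5, p_2 = 5*25 + 4 = 129, q_2 = 5*6 + 1 = 31.
  i=3: a_3=6, p_3 = 6*129 + 25 = 799, q_3 = 6*31 + 6 = 192.
  i=4: a_4=1, p_4 = 1*799 + 129 = 928, q_4 = 1*192 + 31 = 223.
  i=5: a_5=6, p_5 = 6*928 + 799 = 6367, q_5 = 6*223 + 192 = 1530.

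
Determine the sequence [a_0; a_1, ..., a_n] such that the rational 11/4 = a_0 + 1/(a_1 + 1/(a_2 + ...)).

[2; 1, 3]

Run the Euclidean algorithm on 11 and 4; the successive quotients are the partial quotients a_0, a_1, ... (each step inverts the fractional part left over by the previous one):
  11 = 2*4 + 3, so a_0 = 2.
  4 = 1*3 + 1, so a_1 = 1.
  3 = 3*1 + 0, so a_2 = 3.
The remainder reaches 0 after 3 divisions, so the expansion has 3 partial quotients, read off in order.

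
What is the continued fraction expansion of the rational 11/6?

Run the Euclidean algorithm on 11 and 6; the successive quotients are the partial quotients a_0, a_1, ... (each step inverts the fractional part left over by the previous one):
  11 = 1*6 + 5, so a_0 = 1.
  6 = 1*5 + 1, so a_1 = 1.
  5 = 5*1 + 0, so a_2 = 5.
The remainder reaches 0 after 3 divisions, so the expansion has 3 partial quotients, read off in order.

[1; 1, 5]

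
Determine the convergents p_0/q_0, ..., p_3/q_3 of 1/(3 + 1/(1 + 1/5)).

Using the convergent recurrence p_i = a_i*p_{i-1} + p_{i-2}, q_i = a_i*q_{i-1} + q_{i-2} with p_{-2}=0, p_{-1}=1, q_{-2}=1, q_{-1}=0:
  i=0: a_0=0, p_0 = 0*1 + 0 = 0, q_0 = 0*0 + 1 = 1.
  i=1: a_1=3, p_1 = 3*0 + 1 = 1, q_1 = 3*1 + 0 = 3.
  i=2: a_2=1, p_2 = 1*1 + 0 = 1, q_2 = 1*3 + 1 = 4.
  i=3: a_3=5, p_3 = 5*1 + 1 = 6, q_3 = 5*4 + 3 = 23.

0/1, 1/3, 1/4, 6/23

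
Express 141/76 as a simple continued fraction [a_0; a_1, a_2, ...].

Run the Euclidean algorithm on 141 and 76; the successive quotients are the partial quotients a_0, a_1, ... (each step inverts the fractional part left over by the previous one):
  141 = 1*76 + 65, so a_0 = 1.
  76 = 1*65 + 11, so a_1 = 1.
  65 = 5*11 + 10, so a_2 = 5.
  11 = 1*10 + 1, so a_3 = 1.
  10 = 10*1 + 0, so a_4 = 10.
The remainder reaches 0 after 5 divisions, so the expansion has 5 partial quotients, read off in order.

[1; 1, 5, 1, 10]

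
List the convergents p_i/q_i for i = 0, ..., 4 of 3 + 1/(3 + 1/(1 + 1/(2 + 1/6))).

Using the convergent recurrence p_i = a_i*p_{i-1} + p_{i-2}, q_i = a_i*q_{i-1} + q_{i-2} with p_{-2}=0, p_{-1}=1, q_{-2}=1, q_{-1}=0:
  i=0: a_0=3, p_0 = 3*1 + 0 = 3, q_0 = 3*0 + 1 = 1.
  i=1: a_1=3, p_1 = 3*3 + 1 = 10, q_1 = 3*1 + 0 = 3.
  i=2: a_2=1, p_2 = 1*10 + 3 = 13, q_2 = 1*3 + 1 = 4.
  i=3: a_3=2, p_3 = 2*13 + 10 = 36, q_3 = 2*4 + 3 = 11.
  i=4: a_4=6, p_4 = 6*36 + 13 = 229, q_4 = 6*11 + 4 = 70.

3/1, 10/3, 13/4, 36/11, 229/70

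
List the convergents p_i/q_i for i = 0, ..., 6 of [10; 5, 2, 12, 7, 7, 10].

10/1, 51/5, 112/11, 1395/137, 9877/970, 70534/6927, 715217/70240

Using the convergent recurrence p_i = a_i*p_{i-1} + p_{i-2}, q_i = a_i*q_{i-1} + q_{i-2} with p_{-2}=0, p_{-1}=1, q_{-2}=1, q_{-1}=0:
  i=0: a_0=10, p_0 = 10*1 + 0 = 10, q_0 = 10*0 + 1 = 1.
  i=1: a_1=5, p_1 = 5*10 + 1 = 51, q_1 = 5*1 + 0 = 5.
  i=2: a_2=2, p_2 = 2*51 + 10 = 112, q_2 = 2*5 + 1 = 11.
  i=3: a_3=12, p_3 = 12*112 + 51 = 1395, q_3 = 12*11 + 5 = 137.
  i=4: a_4=7, p_4 = 7*1395 + 112 = 9877, q_4 = 7*137 + 11 = 970.
  i=5: a_5=7, p_5 = 7*9877 + 1395 = 70534, q_5 = 7*970 + 137 = 6927.
  i=6: a_6=10, p_6 = 10*70534 + 9877 = 715217, q_6 = 10*6927 + 970 = 70240.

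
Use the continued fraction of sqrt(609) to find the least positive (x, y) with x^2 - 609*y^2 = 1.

First expand sqrt(609) as a continued fraction. With x_i = (sqrt(609) + m_i)/d_i and (m_0, d_0) = (0, 1): a_0 = floor(sqrt(609)) = 24, since 24^2 = 576 <= 609 < 625 = 25^2.
Iterate m_{i+1} = d_i*a_i - m_i, d_{i+1} = (609 - m_{i+1}^2)/d_i, a_{i+1} = floor((a_0 + m_{i+1})/d_{i+1}):
  m_1 = 1*24 - 0 = 24, d_1 = (609 - 24^2)/1 = 33/1 = 33, a_1 = floor((24 + 24)/33) = 1.
  m_2 = 33*1 - 24 = 9, d_2 = (609 - 9^2)/33 = 528/33 = 16, a_2 = floor((24 + 9)/16) = 2.
  m_3 = 16*2 - 9 = 23, d_3 = (609 - 23^2)/16 = 80/16 = 5, a_3 = floor((24 + 23)/5) = 9.
  m_4 = 5*9 - 23 = 22, d_4 = (609 - 22^2)/5 = 125/5 = 25, a_4 = floor((24 + 22)/25) = 1.
  m_5 = 25*1 - 22 = 3, d_5 = (609 - 3^2)/25 = 600/25 = 24, a_5 = floor((24 + 3)/24) = 1.
  m_6 = 24*1 - 3 = 21, d_6 = (609 - 21^2)/24 = 168/24 = 7, a_6 = floor((24 + 21)/7) = 6.
  m_7 = 7*6 - 21 = 21, d_7 = (609 - 21^2)/7 = 168/7 = 24, a_7 = floor((24 + 21)/24) = 1.
  m_8 = 24*1 - 21 = 3, d_8 = (609 - 3^2)/24 = 600/24 = 25, a_8 = floor((24 + 3)/25) = 1.
  m_9 = 25*1 - 3 = 22, d_9 = (609 - 22^2)/25 = 125/25 = 5, a_9 = floor((24 + 22)/5) = 9.
  m_10 = 5*9 - 22 = 23, d_10 = (609 - 23^2)/5 = 80/5 = 16, a_10 = floor((24 + 23)/16) = 2.
  m_11 = 16*2 - 23 = 9, d_11 = (609 - 9^2)/16 = 528/16 = 33, a_11 = floor((24 + 9)/33) = 1.
  m_12 = 33*1 - 9 = 24, d_12 = (609 - 24^2)/33 = 33/33 = 1, a_12 = floor((24 + 24)/1) = 48.
  m_13 = 1*48 - 24 = 24, d_13 = (609 - 24^2)/1 = 33/1 = 33: (m_13, d_13) = (m_1, d_1) = (24, 33), so from here the quotients repeat a_1, ..., a_12; the period length is 12.
So sqrt(609) = [24; (1, 2, 9, 1, 1, 6, 1, 1, 9, 2, 1, 48)] with period length k = 12.
k is even, so the fundamental solution of x^2 - 609y^2 = 1 is (p_{k-1}, q_{k-1}) = (p_11, q_11); compute convergents through index 11.
Convergents (p_i = a_i*p_{i-1} + p_{i-2}, q_i = a_i*q_{i-1} + q_{i-2} with p_{-2}=0, p_{-1}=1, q_{-2}=1, q_{-1}=0):
  i=0: a_0=24, p_0 = 24*1 + 0 = 24, q_0 = 24*0 + 1 = 1.
  i=1: a_1=1, p_1 = 1*24 + 1 = 25, q_1 = 1*1 + 0 = 1.
  i=2: a_2=2, p_2 = 2*25 + 24 = 74, q_2 = 2*1 + 1 = 3.
  i=3: a_3=9, p_3 = 9*74 + 25 = 691, q_3 = 9*3 + 1 = 28.
  i=4: a_4=1, p_4 = 1*691 + 74 = 765, q_4 = 1*28 + 3 = 31.
  i=5: a_5=1, p_5 = 1*765 + 691 = 1456, q_5 = 1*31 + 28 = 59.
  i=6: a_6=6, p_6 = 6*1456 + 765 = 9501, q_6 = 6*59 + 31 = 385.
  i=7: a_7=1, p_7 = 1*9501 + 1456 = 10957, q_7 = 1*385 + 59 = 444.
  i=8: a_8=1, p_8 = 1*10957 + 9501 = 20458, q_8 = 1*444 + 385 = 829.
  i=9: a_9=9, p_9 = 9*20458 + 10957 = 195079, q_9 = 9*829 + 444 = 7905.
  i=10: a_10=2, p_10 = 2*195079 + 20458 = 410616, q_10 = 2*7905 + 829 = 16639.
  i=11: a_11=1, p_11 = 1*410616 + 195079 = 605695, q_11 = 1*16639 + 7905 = 24544.
Check: 605695^2 - 609*24544^2 = 366866433025 - 366866433024 = 1, so (x, y) = (605695, 24544) solves the equation, and by the theorem it is the least positive solution.

(x, y) = (605695, 24544)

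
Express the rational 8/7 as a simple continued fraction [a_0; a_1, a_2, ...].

[1; 7]

Run the Euclidean algorithm on 8 and 7; the successive quotients are the partial quotients a_0, a_1, ... (each step inverts the fractional part left over by the previous one):
  8 = 1*7 + 1, so a_0 = 1.
  7 = 7*1 + 0, so a_1 = 7.
The remainder reaches 0 after 2 divisions, so the expansion has 2 partial quotients, read off in order.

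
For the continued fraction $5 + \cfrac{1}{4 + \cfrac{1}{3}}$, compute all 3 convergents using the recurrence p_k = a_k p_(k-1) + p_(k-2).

Using the convergent recurrence p_i = a_i*p_{i-1} + p_{i-2}, q_i = a_i*q_{i-1} + q_{i-2} with p_{-2}=0, p_{-1}=1, q_{-2}=1, q_{-1}=0:
  i=0: a_0=5, p_0 = 5*1 + 0 = 5, q_0 = 5*0 + 1 = 1.
  i=1: a_1=4, p_1 = 4*5 + 1 = 21, q_1 = 4*1 + 0 = 4.
  i=2: a_2=3, p_2 = 3*21 + 5 = 68, q_2 = 3*4 + 1 = 13.

5/1, 21/4, 68/13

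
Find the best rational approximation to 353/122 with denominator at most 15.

Expand x = 353/122 as a continued fraction with the Euclidean algorithm:
  353 = 2*122 + 109, so a_0 = 2.
  122 = 1*109 + 13, so a_1 = 1.
  109 = 8*13 + 5, so a_2 = 8.
  13 = 2*5 + 3, so a_3 = 2.
  5 = 1*3 + 2, so a_4 = 1.
  3 = 1*2 + 1, so a_5 = 1.
  2 = 2*1 + 0, so a_6 = 2.
so x = [2; 1, 8, 2, 1, 1, 2].
Convergents (p_i = a_i*p_{i-1} + p_{i-2}, q_i = a_i*q_{i-1} + q_{i-2} with p_{-2}=0, p_{-1}=1, q_{-2}=1, q_{-1}=0), until the denominator exceeds 15:
  i=0: a_0=2, p_0 = 2*1 + 0 = 2, q_0 = 2*0 + 1 = 1.
  i=1: a_1=1, p_1 = 1*2 + 1 = 3, q_1 = 1*1 + 0 = 1.
  i=2: a_2=8, p_2 = 8*3 + 2 = 26, q_2 = 8*1 + 1 = 9.
  i=3: a_3=2, p_3 = 2*26 + 3 = 55, q_3 = 2*9 + 1 = 19.
q_3 = 19 > 15, so the last convergent with denominator <= 15 is p_2/q_2 = 26/9.
The closest fraction with denominator <= 15 is either p_2/q_2 or the intermediate fraction (k*p_2 + p_1)/(k*q_2 + q_1) with the largest k >= 1 whose denominator stays <= 15; these approach x as k grows, and every other convergent or intermediate fraction in range is farther away.
Largest k: floor((15 - q_1)/q_2) = floor((15 - 1)/9) = 1.
That gives (1*26 + 3)/(1*9 + 1) = 29/10.
Compare the errors: |x - 26/9| = |353*9 - 26*122|/(122*9) = 5/1098, and |x - 29/10| = |353*10 - 29*122|/(122*10) = 8/1220.
Cross-multiplying, 5*1220 = 6100 < 8784 = 8*1098, so 5/1098 is smaller: the convergent 26/9 is closer to x than 29/10.

26/9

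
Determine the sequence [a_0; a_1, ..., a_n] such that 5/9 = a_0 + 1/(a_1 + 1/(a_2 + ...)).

Run the Euclidean algorithm on 5 and 9; the successive quotients are the partial quotients a_0, a_1, ... (each step inverts the fractional part left over by the previous one):
  5 = 0*9 + 5, so a_0 = 0.
  9 = 1*5 + 4, so a_1 = 1.
  5 = 1*4 + 1, so a_2 = 1.
  4 = 4*1 + 0, so a_3 = 4.
The remainder reaches 0 after 4 divisions, so the expansion has 4 partial quotients, read off in order.

[0; 1, 1, 4]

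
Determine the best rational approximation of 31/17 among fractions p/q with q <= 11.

20/11

Expand x = 31/17 as a continued fraction with the Euclidean algorithm:
  31 = 1*17 + 14, so a_0 = 1.
  17 = 1*14 + 3, so a_1 = 1.
  14 = 4*3 + 2, so a_2 = 4.
  3 = 1*2 + 1, so a_3 = 1.
  2 = 2*1 + 0, so a_4 = 2.
so x = [1; 1, 4, 1, 2].
Convergents (p_i = a_i*p_{i-1} + p_{i-2}, q_i = a_i*q_{i-1} + q_{i-2} with p_{-2}=0, p_{-1}=1, q_{-2}=1, q_{-1}=0), until the denominator exceeds 11:
  i=0: a_0=1, p_0 = 1*1 + 0 = 1, q_0 = 1*0 + 1 = 1.
  i=1: a_1=1, p_1 = 1*1 + 1 = 2, q_1 = 1*1 + 0 = 1.
  i=2: a_2=4, p_2 = 4*2 + 1 = 9, q_2 = 4*1 + 1 = 5.
  i=3: a_3=1, p_3 = 1*9 + 2 = 11, q_3 = 1*5 + 1 = 6.
  i=4: a_4=2, p_4 = 2*11 + 9 = 31, q_4 = 2*6 + 5 = 17.
q_4 = 17 > 11, so the last convergent with denominator <= 11 is p_3/q_3 = 11/6.
The closest fraction with denominator <= 11 is either p_3/q_3 or the intermediate fraction (k*p_3 + p_2)/(k*q_3 + q_2) with the largest k >= 1 whose denominator stays <= 11; these approach x as k grows, and every other convergent or intermediate fraction in range is farther away.
Largest k: floor((11 - q_2)/q_3) = floor((11 - 5)/6) = 1.
That gives (1*11 + 9)/(1*6 + 5) = 20/11.
Compare the errors: |x - 11/6| = |31*6 - 11*17|/(17*6) = 1/102, and |x - 20/11| = |31*11 - 20*17|/(17*11) = 1/187.
Cross-multiplying, 1*102 = 102 < 187 = 1*187, so 1/187 is smaller: the intermediate fraction 20/11 is closer to x than 11/6.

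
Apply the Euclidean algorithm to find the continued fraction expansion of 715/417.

[1; 1, 2, 1, 1, 59]

Run the Euclidean algorithm on 715 and 417; the successive quotients are the partial quotients a_0, a_1, ... (each step inverts the fractional part left over by the previous one):
  715 = 1*417 + 298, so a_0 = 1.
  417 = 1*298 + 119, so a_1 = 1.
  298 = 2*119 + 60, so a_2 = 2.
  119 = 1*60 + 59, so a_3 = 1.
  60 = 1*59 + 1, so a_4 = 1.
  59 = 59*1 + 0, so a_5 = 59.
The remainder reaches 0 after 6 divisions, so the expansion has 6 partial quotients, read off in order.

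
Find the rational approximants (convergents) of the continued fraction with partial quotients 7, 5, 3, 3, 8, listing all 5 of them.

7/1, 36/5, 115/16, 381/53, 3163/440

Using the convergent recurrence p_i = a_i*p_{i-1} + p_{i-2}, q_i = a_i*q_{i-1} + q_{i-2} with p_{-2}=0, p_{-1}=1, q_{-2}=1, q_{-1}=0:
  i=0: a_0=7, p_0 = 7*1 + 0 = 7, q_0 = 7*0 + 1 = 1.
  i=1: a_1=5, p_1 = 5*7 + 1 = 36, q_1 = 5*1 + 0 = 5.
  i=2: a_2=3, p_2 = 3*36 + 7 = 115, q_2 = 3*5 + 1 = 16.
  i=3: a_3=3, p_3 = 3*115 + 36 = 381, q_3 = 3*16 + 5 = 53.
  i=4: a_4=8, p_4 = 8*381 + 115 = 3163, q_4 = 8*53 + 16 = 440.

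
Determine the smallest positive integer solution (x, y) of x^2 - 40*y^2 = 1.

First expand sqrt(40) as a continued fraction. With x_i = (sqrt(40) + m_i)/d_i and (m_0, d_0) = (0, 1): a_0 = floor(sqrt(40)) = 6, since 6^2 = 36 <= 40 < 49 = 7^2.
Iterate m_{i+1} = d_i*a_i - m_i, d_{i+1} = (40 - m_{i+1}^2)/d_i, a_{i+1} = floor((a_0 + m_{i+1})/d_{i+1}):
  m_1 = 1*6 - 0 = 6, d_1 = (40 - 6^2)/1 = 4/1 = 4, a_1 = floor((6 + 6)/4) = 3.
  m_2 = 4*3 - 6 = 6, d_2 = (40 - 6^2)/4 = 4/4 = 1, a_2 = floor((6 + 6)/1) = 12.
  m_3 = 1*12 - 6 = 6, d_3 = (40 - 6^2)/1 = 4/1 = 4: (m_3, d_3) = (m_1, d_1) = (6, 4), so from here the quotients repeat a_1, a_2; the period length is 2.
So sqrt(40) = [6; (3, 12)] with period length k = 2.
k is even, so the fundamental solution of x^2 - 40y^2 = 1 is (p_{k-1}, q_{k-1}) = (p_1, q_1); compute convergents through index 1.
Convergents (p_i = a_i*p_{i-1} + p_{i-2}, q_i = a_i*q_{i-1} + q_{i-2} with p_{-2}=0, p_{-1}=1, q_{-2}=1, q_{-1}=0):
  i=0: a_0=6, p_0 = 6*1 + 0 = 6, q_0 = 6*0 + 1 = 1.
  i=1: a_1=3, p_1 = 3*6 + 1 = 19, q_1 = 3*1 + 0 = 3.
Check: 19^2 - 40*3^2 = 361 - 360 = 1, so (x, y) = (19, 3) solves the equation, and by the theorem it is the least positive solution.

(x, y) = (19, 3)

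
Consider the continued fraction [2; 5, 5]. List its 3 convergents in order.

2/1, 11/5, 57/26

Using the convergent recurrence p_i = a_i*p_{i-1} + p_{i-2}, q_i = a_i*q_{i-1} + q_{i-2} with p_{-2}=0, p_{-1}=1, q_{-2}=1, q_{-1}=0:
  i=0: a_0=2, p_0 = 2*1 + 0 = 2, q_0 = 2*0 + 1 = 1.
  i=1: a_1=5, p_1 = 5*2 + 1 = 11, q_1 = 5*1 + 0 = 5.
  i=2: a_2=5, p_2 = 5*11 + 2 = 57, q_2 = 5*5 + 1 = 26.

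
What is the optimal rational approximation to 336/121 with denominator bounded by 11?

Expand x = 336/121 as a continued fraction with the Euclidean algorithm:
  336 = 2*121 + 94, so a_0 = 2.
  121 = 1*94 + 27, so a_1 = 1.
  94 = 3*27 + 13, so a_2 = 3.
  27 = 2*13 + 1, so a_3 = 2.
  13 = 13*1 + 0, so a_4 = 13.
so x = [2; 1, 3, 2, 13].
Convergents (p_i = a_i*p_{i-1} + p_{i-2}, q_i = a_i*q_{i-1} + q_{i-2} with p_{-2}=0, p_{-1}=1, q_{-2}=1, q_{-1}=0), until the denominator exceeds 11:
  i=0: a_0=2, p_0 = 2*1 + 0 = 2, q_0 = 2*0 + 1 = 1.
  i=1: a_1=1, p_1 = 1*2 + 1 = 3, q_1 = 1*1 + 0 = 1.
  i=2: a_2=3, p_2 = 3*3 + 2 = 11, q_2 = 3*1 + 1 = 4.
  i=3: a_3=2, p_3 = 2*11 + 3 = 25, q_3 = 2*4 + 1 = 9.
  i=4: a_4=13, p_4 = 13*25 + 11 = 336, q_4 = 13*9 + 4 = 121.
q_4 = 121 > 11, so the last convergent with denominator <= 11 is p_3/q_3 = 25/9.
The closest fraction with denominator <= 11 is either p_3/q_3 or the intermediate fraction (k*p_3 + p_2)/(k*q_3 + q_2) with the largest k >= 1 whose denominator stays <= 11; these approach x as k grows, and every other convergent or intermediate fraction in range is farther away.
Largest k: floor((11 - q_2)/q_3) = floor((11 - 4)/9) = 0.
Since k = 0, no intermediate fraction beyond p_3/q_3 has denominator <= 11, so the convergent 25/9 is the closest (its error is |336*9 - 25*121|/(121*9) = 1/1089).

25/9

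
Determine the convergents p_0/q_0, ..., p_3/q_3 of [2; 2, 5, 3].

2/1, 5/2, 27/11, 86/35

Using the convergent recurrence p_i = a_i*p_{i-1} + p_{i-2}, q_i = a_i*q_{i-1} + q_{i-2} with p_{-2}=0, p_{-1}=1, q_{-2}=1, q_{-1}=0:
  i=0: a_0=2, p_0 = 2*1 + 0 = 2, q_0 = 2*0 + 1 = 1.
  i=1: a_1=2, p_1 = 2*2 + 1 = 5, q_1 = 2*1 + 0 = 2.
  i=2: a_2=5, p_2 = 5*5 + 2 = 27, q_2 = 5*2 + 1 = 11.
  i=3: a_3=3, p_3 = 3*27 + 5 = 86, q_3 = 3*11 + 2 = 35.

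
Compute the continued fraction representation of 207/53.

Run the Euclidean algorithm on 207 and 53; the successive quotients are the partial quotients a_0, a_1, ... (each step inverts the fractional part left over by the previous one):
  207 = 3*53 + 48, so a_0 = 3.
  53 = 1*48 + 5, so a_1 = 1.
  48 = 9*5 + 3, so a_2 = 9.
  5 = 1*3 + 2, so a_3 = 1.
  3 = 1*2 + 1, so a_4 = 1.
  2 = 2*1 + 0, so a_5 = 2.
The remainder reaches 0 after 6 divisions, so the expansion has 6 partial quotients, read off in order.

[3; 1, 9, 1, 1, 2]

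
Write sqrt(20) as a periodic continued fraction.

Write x_i = (sqrt(20) + m_i)/d_i with (m_0, d_0) = (0, 1). a_0 = floor(sqrt(20)) = 4, since 4^2 = 16 <= 20 < 25 = 5^2.
Iterate m_{i+1} = d_i*a_i - m_i, d_{i+1} = (20 - m_{i+1}^2)/d_i, a_{i+1} = floor((a_0 + m_{i+1})/d_{i+1}):
  m_1 = 1*4 - 0 = 4, d_1 = (20 - 4^2)/1 = 4/1 = 4, a_1 = floor((4 + 4)/4) = 2.
  m_2 = 4*2 - 4 = 4, d_2 = (20 - 4^2)/4 = 4/4 = 1, a_2 = floor((4 + 4)/1) = 8.
  m_3 = 1*8 - 4 = 4, d_3 = (20 - 4^2)/1 = 4/1 = 4: (m_3, d_3) = (m_1, d_1) = (4, 4), so from here the quotients repeat a_1, a_2; the period length is 2.
Hence the expansion of sqrt(20) is a_0 = 4 followed by the repeating block 2, 8 (period 2).

[4; (2, 8)]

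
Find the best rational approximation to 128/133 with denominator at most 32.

Expand x = 128/133 as a continued fraction with the Euclidean algorithm:
  128 = 0*133 + 128, so a_0 = 0.
  133 = 1*128 + 5, so a_1 = 1.
  128 = 25*5 + 3, so a_2 = 25.
  5 = 1*3 + 2, so a_3 = 1.
  3 = 1*2 + 1, so a_4 = 1.
  2 = 2*1 + 0, so a_5 = 2.
so x = [0; 1, 25, 1, 1, 2].
Convergents (p_i = a_i*p_{i-1} + p_{i-2}, q_i = a_i*q_{i-1} + q_{i-2} with p_{-2}=0, p_{-1}=1, q_{-2}=1, q_{-1}=0), until the denominator exceeds 32:
  i=0: a_0=0, p_0 = 0*1 + 0 = 0, q_0 = 0*0 + 1 = 1.
  i=1: a_1=1, p_1 = 1*0 + 1 = 1, q_1 = 1*1 + 0 = 1.
  i=2: a_2=25, p_2 = 25*1 + 0 = 25, q_2 = 25*1 + 1 = 26.
  i=3: a_3=1, p_3 = 1*25 + 1 = 26, q_3 = 1*26 + 1 = 27.
  i=4: a_4=1, p_4 = 1*26 + 25 = 51, q_4 = 1*27 + 26 = 53.
q_4 = 53 > 32, so the last convergent with denominator <= 32 is p_3/q_3 = 26/27.
The closest fraction with denominator <= 32 is either p_3/q_3 or the intermediate fraction (k*p_3 + p_2)/(k*q_3 + q_2) with the largest k >= 1 whose denominator stays <= 32; these approach x as k grows, and every other convergent or intermediate fraction in range is farther away.
Largest k: floor((32 - q_2)/q_3) = floor((32 - 26)/27) = 0.
Since k = 0, no intermediate fraction beyond p_3/q_3 has denominator <= 32, so the convergent 26/27 is the closest (its error is |128*27 - 26*133|/(133*27) = 2/3591).

26/27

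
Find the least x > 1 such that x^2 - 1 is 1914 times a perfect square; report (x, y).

First expand sqrt(1914) as a continued fraction. With x_i = (sqrt(1914) + m_i)/d_i and (m_0, d_0) = (0, 1): a_0 = floor(sqrt(1914)) = 43, since 43^2 = 1849 <= 1914 < 1936 = 44^2.
Iterate m_{i+1} = d_i*a_i - m_i, d_{i+1} = (1914 - m_{i+1}^2)/d_i, a_{i+1} = floor((a_0 + m_{i+1})/d_{i+1}):
  m_1 = 1*43 - 0 = 43, d_1 = (1914 - 43^2)/1 = 65/1 = 65, a_1 = floor((43 + 43)/65) = 1.
  m_2 = 65*1 - 43 = 22, d_2 = (1914 - 22^2)/65 = 1430/65 = 22, a_2 = floor((43 + 22)/22) = 2.
  m_3 = 22*2 - 22 = 22, d_3 = (1914 - 22^2)/22 = 1430/22 = 65, a_3 = floor((43 + 22)/65) = 1.
  m_4 = 65*1 - 22 = 43, d_4 = (1914 - 43^2)/65 = 65/65 = 1, a_4 = floor((43 + 43)/1) = 86.
  m_5 = 1*86 - 43 = 43, d_5 = (1914 - 43^2)/1 = 65/1 = 65: (m_5, d_5) = (m_1, d_1) = (43, 65), so from here the quotients repeat a_1, ..., a_4; the period length is 4.
So sqrt(1914) = [43; (1, 2, 1, 86)] with period length k = 4.
k is even, so the fundamental solution of x^2 - 1914y^2 = 1 is (p_{k-1}, q_{k-1}) = (p_3, q_3); compute convergents through index 3.
Convergents (p_i = a_i*p_{i-1} + p_{i-2}, q_i = a_i*q_{i-1} + q_{i-2} with p_{-2}=0, p_{-1}=1, q_{-2}=1, q_{-1}=0):
  i=0: a_0=43, p_0 = 43*1 + 0 = 43, q_0 = 43*0 + 1 = 1.
  i=1: a_1=1, p_1 = 1*43 + 1 = 44, q_1 = 1*1 + 0 = 1.
  i=2: a_2=2, p_2 = 2*44 + 43 = 131, q_2 = 2*1 + 1 = 3.
  i=3: a_3=1, p_3 = 1*131 + 44 = 175, q_3 = 1*3 + 1 = 4.
Check: 175^2 - 1914*4^2 = 30625 - 30624 = 1, so (x, y) = (175, 4) solves the equation, and by the theorem it is the least positive solution.

(x, y) = (175, 4)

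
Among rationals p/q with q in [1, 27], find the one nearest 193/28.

Expand x = 193/28 as a continued fraction with the Euclidean algorithm:
  193 = 6*28 + 25, so a_0 = 6.
  28 = 1*25 + 3, so a_1 = 1.
  25 = 8*3 + 1, so a_2 = 8.
  3 = 3*1 + 0, so a_3 = 3.
so x = [6; 1, 8, 3].
Convergents (p_i = a_i*p_{i-1} + p_{i-2}, q_i = a_i*q_{i-1} + q_{i-2} with p_{-2}=0, p_{-1}=1, q_{-2}=1, q_{-1}=0), until the denominator exceeds 27:
  i=0: a_0=6, p_0 = 6*1 + 0 = 6, q_0 = 6*0 + 1 = 1.
  i=1: a_1=1, p_1 = 1*6 + 1 = 7, q_1 = 1*1 + 0 = 1.
  i=2: a_2=8, p_2 = 8*7 + 6 = 62, q_2 = 8*1 + 1 = 9.
  i=3: a_3=3, p_3 = 3*62 + 7 = 193, q_3 = 3*9 + 1 = 28.
q_3 = 28 > 27, so the last convergent with denominator <= 27 is p_2/q_2 = 62/9.
The closest fraction with denominator <= 27 is either p_2/q_2 or the intermediate fraction (k*p_2 + p_1)/(k*q_2 + q_1) with the largest k >= 1 whose denominator stays <= 27; these approach x as k grows, and every other convergent or intermediate fraction in range is farther away.
Largest k: floor((27 - q_1)/q_2) = floor((27 - 1)/9) = 2.
That gives (2*62 + 7)/(2*9 + 1) = 131/19.
Compare the errors: |x - 62/9| = |193*9 - 62*28|/(28*9) = 1/252, and |x - 131/19| = |193*19 - 131*28|/(28*19) = 1/532.
Cross-multiplying, 1*252 = 252 < 532 = 1*532, so 1/532 is smaller: the intermediate fraction 131/19 is closer to x than 62/9.

131/19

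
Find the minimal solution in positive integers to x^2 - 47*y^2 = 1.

First expand sqrt(47) as a continued fraction. With x_i = (sqrt(47) + m_i)/d_i and (m_0, d_0) = (0, 1): a_0 = floor(sqrt(47)) = 6, since 6^2 = 36 <= 47 < 49 = 7^2.
Iterate m_{i+1} = d_i*a_i - m_i, d_{i+1} = (47 - m_{i+1}^2)/d_i, a_{i+1} = floor((a_0 + m_{i+1})/d_{i+1}):
  m_1 = 1*6 - 0 = 6, d_1 = (47 - 6^2)/1 = 11/1 = 11, a_1 = floor((6 + 6)/11) = 1.
  m_2 = 11*1 - 6 = 5, d_2 = (47 - 5^2)/11 = 22/11 = 2, a_2 = floor((6 + 5)/2) = 5.
  m_3 = 2*5 - 5 = 5, d_3 = (47 - 5^2)/2 = 22/2 = 11, a_3 = floor((6 + 5)/11) = 1.
  m_4 = 11*1 - 5 = 6, d_4 = (47 - 6^2)/11 = 11/11 = 1, a_4 = floor((6 + 6)/1) = 12.
  m_5 = 1*12 - 6 = 6, d_5 = (47 - 6^2)/1 = 11/1 = 11: (m_5, d_5) = (m_1, d_1) = (6, 11), so from here the quotients repeat a_1, ..., a_4; the period length is 4.
So sqrt(47) = [6; (1, 5, 1, 12)] with period length k = 4.
k is even, so the fundamental solution of x^2 - 47y^2 = 1 is (p_{k-1}, q_{k-1}) = (p_3, q_3); compute convergents through index 3.
Convergents (p_i = a_i*p_{i-1} + p_{i-2}, q_i = a_i*q_{i-1} + q_{i-2} with p_{-2}=0, p_{-1}=1, q_{-2}=1, q_{-1}=0):
  i=0: a_0=6, p_0 = 6*1 + 0 = 6, q_0 = 6*0 + 1 = 1.
  i=1: a_1=1, p_1 = 1*6 + 1 = 7, q_1 = 1*1 + 0 = 1.
  i=2: a_2=5, p_2 = 5*7 + 6 = 41, q_2 = 5*1 + 1 = 6.
  i=3: a_3=1, p_3 = 1*41 + 7 = 48, q_3 = 1*6 + 1 = 7.
Check: 48^2 - 47*7^2 = 2304 - 2303 = 1, so (x, y) = (48, 7) solves the equation, and by the theorem it is the least positive solution.

(x, y) = (48, 7)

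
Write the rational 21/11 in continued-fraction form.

Run the Euclidean algorithm on 21 and 11; the successive quotients are the partial quotients a_0, a_1, ... (each step inverts the fractional part left over by the previous one):
  21 = 1*11 + 10, so a_0 = 1.
  11 = 1*10 + 1, so a_1 = 1.
  10 = 10*1 + 0, so a_2 = 10.
The remainder reaches 0 after 3 divisions, so the expansion has 3 partial quotients, read off in order.

[1; 1, 10]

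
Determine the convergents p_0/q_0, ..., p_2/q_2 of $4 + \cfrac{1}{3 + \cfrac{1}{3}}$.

Using the convergent recurrence p_i = a_i*p_{i-1} + p_{i-2}, q_i = a_i*q_{i-1} + q_{i-2} with p_{-2}=0, p_{-1}=1, q_{-2}=1, q_{-1}=0:
  i=0: a_0=4, p_0 = 4*1 + 0 = 4, q_0 = 4*0 + 1 = 1.
  i=1: a_1=3, p_1 = 3*4 + 1 = 13, q_1 = 3*1 + 0 = 3.
  i=2: a_2=3, p_2 = 3*13 + 4 = 43, q_2 = 3*3 + 1 = 10.

4/1, 13/3, 43/10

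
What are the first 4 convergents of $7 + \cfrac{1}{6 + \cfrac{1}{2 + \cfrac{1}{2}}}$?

Using the convergent recurrence p_i = a_i*p_{i-1} + p_{i-2}, q_i = a_i*q_{i-1} + q_{i-2} with p_{-2}=0, p_{-1}=1, q_{-2}=1, q_{-1}=0:
  i=0: a_0=7, p_0 = 7*1 + 0 = 7, q_0 = 7*0 + 1 = 1.
  i=1: a_1=6, p_1 = 6*7 + 1 = 43, q_1 = 6*1 + 0 = 6.
  i=2: a_2=2, p_2 = 2*43 + 7 = 93, q_2 = 2*6 + 1 = 13.
  i=3: a_3=2, p_3 = 2*93 + 43 = 229, q_3 = 2*13 + 6 = 32.

7/1, 43/6, 93/13, 229/32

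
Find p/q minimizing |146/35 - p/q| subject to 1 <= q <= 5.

21/5

Expand x = 146/35 as a continued fraction with the Euclidean algorithm:
  146 = 4*35 + 6, so a_0 = 4.
  35 = 5*6 + 5, so a_1 = 5.
  6 = 1*5 + 1, so a_2 = 1.
  5 = 5*1 + 0, so a_3 = 5.
so x = [4; 5, 1, 5].
Convergents (p_i = a_i*p_{i-1} + p_{i-2}, q_i = a_i*q_{i-1} + q_{i-2} with p_{-2}=0, p_{-1}=1, q_{-2}=1, q_{-1}=0), until the denominator exceeds 5:
  i=0: a_0=4, p_0 = 4*1 + 0 = 4, q_0 = 4*0 + 1 = 1.
  i=1: a_1=5, p_1 = 5*4 + 1 = 21, q_1 = 5*1 + 0 = 5.
  i=2: a_2=1, p_2 = 1*21 + 4 = 25, q_2 = 1*5 + 1 = 6.
q_2 = 6 > 5, so the last convergent with denominator <= 5 is p_1/q_1 = 21/5.
The closest fraction with denominator <= 5 is either p_1/q_1 or the intermediate fraction (k*p_1 + p_0)/(k*q_1 + q_0) with the largest k >= 1 whose denominator stays <= 5; these approach x as k grows, and every other convergent or intermediate fraction in range is farther away.
Largest k: floor((5 - q_0)/q_1) = floor((5 - 1)/5) = 0.
Since k = 0, no intermediate fraction beyond p_1/q_1 has denominator <= 5, so the convergent 21/5 is the closest (its error is |146*5 - 21*35|/(35*5) = 5/175).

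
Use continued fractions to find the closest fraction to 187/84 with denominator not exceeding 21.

20/9

Expand x = 187/84 as a continued fraction with the Euclidean algorithm:
  187 = 2*84 + 19, so a_0 = 2.
  84 = 4*19 + 8, so a_1 = 4.
  19 = 2*8 + 3, so a_2 = 2.
  8 = 2*3 + 2, so a_3 = 2.
  3 = 1*2 + 1, so a_4 = 1.
  2 = 2*1 + 0, so a_5 = 2.
so x = [2; 4, 2, 2, 1, 2].
Convergents (p_i = a_i*p_{i-1} + p_{i-2}, q_i = a_i*q_{i-1} + q_{i-2} with p_{-2}=0, p_{-1}=1, q_{-2}=1, q_{-1}=0), until the denominator exceeds 21:
  i=0: a_0=2, p_0 = 2*1 + 0 = 2, q_0 = 2*0 + 1 = 1.
  i=1: a_1=4, p_1 = 4*2 + 1 = 9, q_1 = 4*1 + 0 = 4.
  i=2: a_2=2, p_2 = 2*9 + 2 = 20, q_2 = 2*4 + 1 = 9.
  i=3: a_3=2, p_3 = 2*20 + 9 = 49, q_3 = 2*9 + 4 = 22.
q_3 = 22 > 21, so the last convergent with denominator <= 21 is p_2/q_2 = 20/9.
The closest fraction with denominator <= 21 is either p_2/q_2 or the intermediate fraction (k*p_2 + p_1)/(k*q_2 + q_1) with the largest k >= 1 whose denominator stays <= 21; these approach x as k grows, and every other convergent or intermediate fraction in range is farther away.
Largest k: floor((21 - q_1)/q_2) = floor((21 - 4)/9) = 1.
That gives (1*20 + 9)/(1*9 + 4) = 29/13.
Compare the errors: |x - 20/9| = |187*9 - 20*84|/(84*9) = 3/756, and |x - 29/13| = |187*13 - 29*84|/(84*13) = 5/1092.
Cross-multiplying, 3*1092 = 3276 < 3780 = 5*756, so 3/756 is smaller: the convergent 20/9 is closer to x than 29/13.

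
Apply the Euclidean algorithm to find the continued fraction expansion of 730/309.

Run the Euclidean algorithm on 730 and 309; the successive quotients are the partial quotients a_0, a_1, ... (each step inverts the fractional part left over by the previous one):
  730 = 2*309 + 112, so a_0 = 2.
  309 = 2*112 + 85, so a_1 = 2.
  112 = 1*85 + 27, so a_2 = 1.
  85 = 3*27 + 4, so a_3 = 3.
  27 = 6*4 + 3, so a_4 = 6.
  4 = 1*3 + 1, so a_5 = 1.
  3 = 3*1 + 0, so a_6 = 3.
The remainder reaches 0 after 7 divisions, so the expansion has 7 partial quotients, read off in order.

[2; 2, 1, 3, 6, 1, 3]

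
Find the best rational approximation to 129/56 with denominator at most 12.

23/10

Expand x = 129/56 as a continued fraction with the Euclidean algorithm:
  129 = 2*56 + 17, so a_0 = 2.
  56 = 3*17 + 5, so a_1 = 3.
  17 = 3*5 + 2, so a_2 = 3.
  5 = 2*2 + 1, so a_3 = 2.
  2 = 2*1 + 0, so a_4 = 2.
so x = [2; 3, 3, 2, 2].
Convergents (p_i = a_i*p_{i-1} + p_{i-2}, q_i = a_i*q_{i-1} + q_{i-2} with p_{-2}=0, p_{-1}=1, q_{-2}=1, q_{-1}=0), until the denominator exceeds 12:
  i=0: a_0=2, p_0 = 2*1 + 0 = 2, q_0 = 2*0 + 1 = 1.
  i=1: a_1=3, p_1 = 3*2 + 1 = 7, q_1 = 3*1 + 0 = 3.
  i=2: a_2=3, p_2 = 3*7 + 2 = 23, q_2 = 3*3 + 1 = 10.
  i=3: a_3=2, p_3 = 2*23 + 7 = 53, q_3 = 2*10 + 3 = 23.
q_3 = 23 > 12, so the last convergent with denominator <= 12 is p_2/q_2 = 23/10.
The closest fraction with denominator <= 12 is either p_2/q_2 or the intermediate fraction (k*p_2 + p_1)/(k*q_2 + q_1) with the largest k >= 1 whose denominator stays <= 12; these approach x as k grows, and every other convergent or intermediate fraction in range is farther away.
Largest k: floor((12 - q_1)/q_2) = floor((12 - 3)/10) = 0.
Since k = 0, no intermediate fraction beyond p_2/q_2 has denominator <= 12, so the convergent 23/10 is the closest (its error is |129*10 - 23*56|/(56*10) = 2/560).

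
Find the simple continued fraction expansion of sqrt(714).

[26; (1, 2, 1, 1, 2, 1, 1, 2, 1, 52)]

Write x_i = (sqrt(714) + m_i)/d_i with (m_0, d_0) = (0, 1). a_0 = floor(sqrt(714)) = 26, since 26^2 = 676 <= 714 < 729 = 27^2.
Iterate m_{i+1} = d_i*a_i - m_i, d_{i+1} = (714 - m_{i+1}^2)/d_i, a_{i+1} = floor((a_0 + m_{i+1})/d_{i+1}):
  m_1 = 1*26 - 0 = 26, d_1 = (714 - 26^2)/1 = 38/1 = 38, a_1 = floor((26 + 26)/38) = 1.
  m_2 = 38*1 - 26 = 12, d_2 = (714 - 12^2)/38 = 570/38 = 15, a_2 = floor((26 + 12)/15) = 2.
  m_3 = 15*2 - 12 = 18, d_3 = (714 - 18^2)/15 = 390/15 = 26, a_3 = floor((26 + 18)/26) = 1.
  m_4 = 26*1 - 18 = 8, d_4 = (714 - 8^2)/26 = 650/26 = 25, a_4 = floor((26 + 8)/25) = 1.
  m_5 = 25*1 - 8 = 17, d_5 = (714 - 17^2)/25 = 425/25 = 17, a_5 = floor((26 + 17)/17) = 2.
  m_6 = 17*2 - 17 = 17, d_6 = (714 - 17^2)/17 = 425/17 = 25, a_6 = floor((26 + 17)/25) = 1.
  m_7 = 25*1 - 17 = 8, d_7 = (714 - 8^2)/25 = 650/25 = 26, a_7 = floor((26 + 8)/26) = 1.
  m_8 = 26*1 - 8 = 18, d_8 = (714 - 18^2)/26 = 390/26 = 15, a_8 = floor((26 + 18)/15) = 2.
  m_9 = 15*2 - 18 = 12, d_9 = (714 - 12^2)/15 = 570/15 = 38, a_9 = floor((26 + 12)/38) = 1.
  m_10 = 38*1 - 12 = 26, d_10 = (714 - 26^2)/38 = 38/38 = 1, a_10 = floor((26 + 26)/1) = 52.
  m_11 = 1*52 - 26 = 26, d_11 = (714 - 26^2)/1 = 38/1 = 38: (m_11, d_11) = (m_1, d_1) = (26, 38), so from here the quotients repeat a_1, ..., a_10; the period length is 10.
Hence the expansion of sqrt(714) is a_0 = 26 followed by the repeating block 1, 2, 1, 1, 2, 1, 1, 2, 1, 52 (period 10).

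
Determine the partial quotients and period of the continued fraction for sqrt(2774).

Write x_i = (sqrt(2774) + m_i)/d_i with (m_0, d_0) = (0, 1). a_0 = floor(sqrt(2774)) = 52, since 52^2 = 2704 <= 2774 < 2809 = 53^2.
Iterate m_{i+1} = d_i*a_i - m_i, d_{i+1} = (2774 - m_{i+1}^2)/d_i, a_{i+1} = floor((a_0 + m_{i+1})/d_{i+1}):
  m_1 = 1*52 - 0 = 52, d_1 = (2774 - 52^2)/1 = 70/1 = 70, a_1 = floor((52 + 52)/70) = 1.
  m_2 = 70*1 - 52 = 18, d_2 = (2774 - 18^2)/70 = 2450/70 = 35, a_2 = floor((52 + 18)/35) = 2.
  m_3 = 35*2 - 18 = 52, d_3 = (2774 - 52^2)/35 = 70/35 = 2, a_3 = floor((52 + 52)/2) = 52.
  m_4 = 2*52 - 52 = 52, d_4 = (2774 - 52^2)/2 = 70/2 = 35, a_4 = floor((52 + 52)/35) = 2.
  m_5 = 35*2 - 52 = 18, d_5 = (2774 - 18^2)/35 = 2450/35 = 70, a_5 = floor((52 + 18)/70) = 1.
  m_6 = 70*1 - 18 = 52, d_6 = (2774 - 52^2)/70 = 70/70 = 1, a_6 = floor((52 + 52)/1) = 104.
  m_7 = 1*104 - 52 = 52, d_7 = (2774 - 52^2)/1 = 70/1 = 70: (m_7, d_7) = (m_1, d_1) = (52, 70), so from here the quotients repeat a_1, ..., a_6; the period length is 6.
Hence the expansion of sqrt(2774) is a_0 = 52 followed by the repeating block 1, 2, 52, 2, 1, 104 (period 6).

[52; (1, 2, 52, 2, 1, 104)]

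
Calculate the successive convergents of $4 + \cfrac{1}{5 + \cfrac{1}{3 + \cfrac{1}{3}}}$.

Using the convergent recurrence p_i = a_i*p_{i-1} + p_{i-2}, q_i = a_i*q_{i-1} + q_{i-2} with p_{-2}=0, p_{-1}=1, q_{-2}=1, q_{-1}=0:
  i=0: a_0=4, p_0 = 4*1 + 0 = 4, q_0 = 4*0 + 1 = 1.
  i=1: a_1=5, p_1 = 5*4 + 1 = 21, q_1 = 5*1 + 0 = 5.
  i=2: a_2=3, p_2 = 3*21 + 4 = 67, q_2 = 3*5 + 1 = 16.
  i=3: a_3=3, p_3 = 3*67 + 21 = 222, q_3 = 3*16 + 5 = 53.

4/1, 21/5, 67/16, 222/53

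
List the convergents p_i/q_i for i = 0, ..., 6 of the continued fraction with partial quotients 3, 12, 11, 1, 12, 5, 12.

3/1, 37/12, 410/133, 447/145, 5774/1873, 29317/9510, 357578/115993

Using the convergent recurrence p_i = a_i*p_{i-1} + p_{i-2}, q_i = a_i*q_{i-1} + q_{i-2} with p_{-2}=0, p_{-1}=1, q_{-2}=1, q_{-1}=0:
  i=0: a_0=3, p_0 = 3*1 + 0 = 3, q_0 = 3*0 + 1 = 1.
  i=1: a_1=12, p_1 = 12*3 + 1 = 37, q_1 = 12*1 + 0 = 12.
  i=2: a_2=11, p_2 = 11*37 + 3 = 410, q_2 = 11*12 + 1 = 133.
  i=3: a_3=1, p_3 = 1*410 + 37 = 447, q_3 = 1*133 + 12 = 145.
  i=4: a_4=12, p_4 = 12*447 + 410 = 5774, q_4 = 12*145 + 133 = 1873.
  i=5: a_5=5, p_5 = 5*5774 + 447 = 29317, q_5 = 5*1873 + 145 = 9510.
  i=6: a_6=12, p_6 = 12*29317 + 5774 = 357578, q_6 = 12*9510 + 1873 = 115993.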